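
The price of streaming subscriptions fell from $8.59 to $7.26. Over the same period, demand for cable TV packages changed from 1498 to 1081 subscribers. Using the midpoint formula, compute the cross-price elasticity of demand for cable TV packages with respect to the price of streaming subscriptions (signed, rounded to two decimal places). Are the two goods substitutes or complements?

%ΔQ_{cable TV packages} = (1081 − 1498)/avg = -417/1289.5 = -0.323381…
%ΔP_{streaming subscriptions} = (7.26 − 8.59)/avg = -1.33/7.925 = -0.167823…
E_cross = (-417/1289.5) / (-1.33/7.925) = 1.9269…
E_cross > 0 ⇒ the goods are substitutes.

1.93; substitutes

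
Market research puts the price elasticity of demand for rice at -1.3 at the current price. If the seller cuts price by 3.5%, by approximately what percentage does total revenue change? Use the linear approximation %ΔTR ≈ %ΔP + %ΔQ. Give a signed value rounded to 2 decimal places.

%ΔQ ≈ Ed × %ΔP = (-1.3) × (-3.5%) = +4.5500%
%ΔTR ≈ %ΔP + %ΔQ = (-3.5%) + (+4.5500%) = +1.0500%

+1.05%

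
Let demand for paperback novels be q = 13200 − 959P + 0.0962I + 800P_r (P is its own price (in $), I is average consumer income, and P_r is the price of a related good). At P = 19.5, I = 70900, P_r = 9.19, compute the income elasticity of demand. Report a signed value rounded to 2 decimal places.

At the given values, q = 13200 − 959(19.5) + 0.0962(70900) + 800(9.19) = 8672.08.
∂q/∂I = 0.0962.
E = (0.0962) × (70900/8672.08) = 0.7864…

0.79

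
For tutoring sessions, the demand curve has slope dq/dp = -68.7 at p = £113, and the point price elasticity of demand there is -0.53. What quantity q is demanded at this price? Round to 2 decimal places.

Ed = (dq/dp)·(p/q) ⇒ q = (dq/dp)·p/Ed = (-68.7)·113/(-0.53) = 14647.3584…

14647.36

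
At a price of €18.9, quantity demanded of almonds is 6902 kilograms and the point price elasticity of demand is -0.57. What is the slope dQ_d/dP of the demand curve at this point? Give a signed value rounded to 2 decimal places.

-208.16

Ed = (dQ_d/dP)·(P/Q_d) ⇒ dQ_d/dP = Ed·Q_d/P = (-0.57)·6902/18.9 = -208.1555…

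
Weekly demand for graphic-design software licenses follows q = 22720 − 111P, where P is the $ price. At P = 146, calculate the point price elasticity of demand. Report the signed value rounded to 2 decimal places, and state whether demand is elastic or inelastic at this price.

dq/dP = −111. At P = 146, q = 22720 − 111(146) = 6514.
Ed = (dq/dP)·(P/q) = −111 × (146/6514) = -2.4878…
|Ed| = 2.49 > 1, so demand is elastic.

-2.49; elastic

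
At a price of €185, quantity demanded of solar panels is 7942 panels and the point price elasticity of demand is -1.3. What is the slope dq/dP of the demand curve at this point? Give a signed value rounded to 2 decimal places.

Ed = (dq/dP)·(P/q) ⇒ dq/dP = Ed·q/P = (-1.3)·7942/185 = -55.8086…

-55.81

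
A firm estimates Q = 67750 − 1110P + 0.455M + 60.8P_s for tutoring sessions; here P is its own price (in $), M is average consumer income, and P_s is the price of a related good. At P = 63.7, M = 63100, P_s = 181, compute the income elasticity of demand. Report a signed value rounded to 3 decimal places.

0.781

At the given values, Q = 67750 − 1110(63.7) + 0.455(63100) + 60.8(181) = 36758.3.
∂Q/∂M = 0.455.
E = (0.455) × (63100/36758.3) = 0.78106…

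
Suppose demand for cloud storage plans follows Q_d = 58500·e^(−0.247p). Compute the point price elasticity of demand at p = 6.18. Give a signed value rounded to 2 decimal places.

-1.53

dQ_d/dp = −0.247·Q_d = -3139.93. At p = 6.18, Q_d = 12712.3.
Ed = (dQ_d/dp)·(p/Q_d) = (-3139.93) × (6.18/12712.3) = -1.5264…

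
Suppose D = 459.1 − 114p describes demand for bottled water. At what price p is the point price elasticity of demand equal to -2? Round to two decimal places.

2.68

Ed = −114p/(459.1 − 114p). Set this equal to -2:
114p = 2·(459.1 − 114p) ⇒ 114p(1 + 2) = 2·459.1
p = 2·459.1 / (114·3) = 2.6847…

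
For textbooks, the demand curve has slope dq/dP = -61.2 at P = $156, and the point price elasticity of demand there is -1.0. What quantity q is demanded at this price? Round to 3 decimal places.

Ed = (dq/dP)·(P/q) ⇒ q = (dq/dP)·P/Ed = (-61.2)·156/(-1.0) = 9547.2

9547.200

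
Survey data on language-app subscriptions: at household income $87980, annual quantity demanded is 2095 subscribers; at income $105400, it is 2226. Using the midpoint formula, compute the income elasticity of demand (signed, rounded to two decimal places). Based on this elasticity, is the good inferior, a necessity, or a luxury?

0.34; necessity

%ΔQ = (2226 − 2095)/[( 2095 + 2226)/2] = 131/2160.5 = 0.060634…
%ΔIncome = (105400 − 87980)/[( 87980 + 105400)/2] = 17420/96690 = 0.180163…
E_income = (131/2160.5) / (17420/96690) = 0.3365…
0 < E_income < 1 ⇒ normal good, necessity.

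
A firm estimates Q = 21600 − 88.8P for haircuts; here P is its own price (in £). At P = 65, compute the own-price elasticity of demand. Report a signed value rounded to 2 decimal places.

-0.36

At the given values, Q = 21600 − 88.8(65) = 15828.
∂Q/∂P = −88.8.
E = (-88.8) × (65/15828) = -0.3646…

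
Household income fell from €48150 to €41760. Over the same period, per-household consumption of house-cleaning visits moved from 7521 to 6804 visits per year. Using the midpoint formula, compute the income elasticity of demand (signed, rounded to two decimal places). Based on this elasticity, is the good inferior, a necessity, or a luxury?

%ΔQ = (6804 − 7521)/[( 7521 + 6804)/2] = -717/7162.5 = -0.100104…
%ΔIncome = (41760 − 48150)/[( 48150 + 41760)/2] = -6390/44955 = -0.142142…
E_income = (-717/7162.5) / (-6390/44955) = 0.7042…
0 < E_income < 1 ⇒ normal good, necessity.

0.70; necessity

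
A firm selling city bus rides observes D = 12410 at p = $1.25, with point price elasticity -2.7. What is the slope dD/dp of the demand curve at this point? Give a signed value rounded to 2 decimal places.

Ed = (dD/dp)·(p/D) ⇒ dD/dp = Ed·D/p = (-2.7)·12410/1.25 = -26805.6

-26805.60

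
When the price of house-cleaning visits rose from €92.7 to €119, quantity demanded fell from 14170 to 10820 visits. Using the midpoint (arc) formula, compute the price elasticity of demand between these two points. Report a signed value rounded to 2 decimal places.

%ΔQ = (10820 − 14170) / [(14170 + 10820)/2] = -3350/12495 = -0.268107…
%ΔP = (119 − 92.7) / [(92.7 + 119)/2] = 26.3/105.85 = 0.248464…
Arc Ed = %ΔQ / %ΔP = (-3350/12495) / (26.3/105.85) = -1.0790…

-1.08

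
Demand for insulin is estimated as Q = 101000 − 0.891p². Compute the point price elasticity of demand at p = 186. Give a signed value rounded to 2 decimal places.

dQ/dp = −2·0.891·p = -331.452. At p = 186, Q = 70174.964.
Ed = (dQ/dp)·(p/Q) = (-331.452) × (186/70174.964) = -0.8785…

-0.88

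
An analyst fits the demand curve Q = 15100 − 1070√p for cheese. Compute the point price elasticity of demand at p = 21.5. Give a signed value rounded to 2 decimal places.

dQ/dp = −1070/(2√p) = -115.381. At p = 21.5, Q = 10138.6.
Ed = (dQ/dp)·(p/Q) = (-115.381) × (21.5/10138.6) = -0.2446…

-0.24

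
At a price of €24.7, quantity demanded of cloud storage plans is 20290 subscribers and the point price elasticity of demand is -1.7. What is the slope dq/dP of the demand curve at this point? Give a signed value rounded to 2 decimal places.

Ed = (dq/dP)·(P/q) ⇒ dq/dP = Ed·q/P = (-1.7)·20290/24.7 = -1396.4777…

-1396.48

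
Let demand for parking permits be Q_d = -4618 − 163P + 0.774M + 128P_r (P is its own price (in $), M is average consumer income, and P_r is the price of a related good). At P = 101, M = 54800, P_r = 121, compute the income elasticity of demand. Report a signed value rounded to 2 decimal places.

1.15

At the given values, Q_d = -4618 − 163(101) + 0.774(54800) + 128(121) = 36822.2.
∂Q_d/∂M = 0.774.
E = (0.774) × (54800/36822.2) = 1.1518…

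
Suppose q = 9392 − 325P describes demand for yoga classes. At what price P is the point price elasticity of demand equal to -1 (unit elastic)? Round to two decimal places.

Ed = −325P/(9392 − 325P). Set this equal to -1:
325P = 1·(9392 − 325P) ⇒ 325P(1 + 1) = 1·9392
P = 1·9392 / (325·2) = 14.4492…

14.45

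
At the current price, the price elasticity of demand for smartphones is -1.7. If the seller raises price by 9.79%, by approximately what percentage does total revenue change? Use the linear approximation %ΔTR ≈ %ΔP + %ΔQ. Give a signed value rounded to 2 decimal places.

%ΔQ ≈ Ed × %ΔP = (-1.7) × (+9.79%) = -16.6430%
%ΔTR ≈ %ΔP + %ΔQ = (+9.79%) + (-16.6430%) = -6.8530%

-6.85%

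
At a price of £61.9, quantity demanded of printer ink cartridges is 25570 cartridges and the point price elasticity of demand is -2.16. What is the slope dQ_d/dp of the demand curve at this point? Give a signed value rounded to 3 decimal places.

-892.265

Ed = (dQ_d/dp)·(p/Q_d) ⇒ dQ_d/dp = Ed·Q_d/p = (-2.16)·25570/61.9 = -892.26494…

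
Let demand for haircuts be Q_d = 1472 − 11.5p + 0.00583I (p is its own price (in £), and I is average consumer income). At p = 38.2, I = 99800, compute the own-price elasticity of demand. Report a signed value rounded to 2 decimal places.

At the given values, Q_d = 1472 − 11.5(38.2) + 0.00583(99800) = 1614.534.
∂Q_d/∂p = −11.5.
E = (-11.5) × (38.2/1614.534) = -0.2720…

-0.27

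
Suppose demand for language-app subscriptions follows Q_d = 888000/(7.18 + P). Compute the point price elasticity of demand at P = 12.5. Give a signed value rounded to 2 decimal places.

-0.64

dQ_d/dP = −888000/(7.18 + P)² = -2292.78. At P = 12.5, Q_d = 45122.
Ed = (dQ_d/dP)·(P/Q_d) = (-2292.78) × (12.5/45122) = -0.6351…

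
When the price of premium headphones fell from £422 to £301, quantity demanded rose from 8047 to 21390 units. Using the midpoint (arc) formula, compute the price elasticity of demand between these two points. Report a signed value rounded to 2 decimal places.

%ΔQ = (21390 − 8047) / [(8047 + 21390)/2] = 13343/14718.5 = 0.906546…
%ΔP = (301 − 422) / [(422 + 301)/2] = -121/361.5 = -0.334716…
Arc Ed = %ΔQ / %ΔP = (13343/14718.5) / (-121/361.5) = -2.7084…

-2.71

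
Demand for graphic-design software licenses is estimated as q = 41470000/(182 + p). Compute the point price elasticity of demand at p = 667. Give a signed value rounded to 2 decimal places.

dq/dp = −41470000/(182 + p)² = -57.5332. At p = 667, q = 48845.7.
Ed = (dq/dp)·(p/q) = (-57.5332) × (667/48845.7) = -0.7856…

-0.79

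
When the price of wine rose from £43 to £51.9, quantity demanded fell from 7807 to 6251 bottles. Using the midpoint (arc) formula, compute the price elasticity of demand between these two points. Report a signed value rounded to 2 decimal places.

%ΔQ = (6251 − 7807) / [(7807 + 6251)/2] = -1556/7029 = -0.221368…
%ΔP = (51.9 − 43) / [(43 + 51.9)/2] = 8.9/47.45 = 0.187565…
Arc Ed = %ΔQ / %ΔP = (-1556/7029) / (8.9/47.45) = -1.1802…

-1.18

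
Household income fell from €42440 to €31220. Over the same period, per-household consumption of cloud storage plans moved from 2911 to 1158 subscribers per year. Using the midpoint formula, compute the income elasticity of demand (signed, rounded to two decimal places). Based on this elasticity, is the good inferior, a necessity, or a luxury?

2.83; luxury

%ΔQ = (1158 − 2911)/[( 2911 + 1158)/2] = -1753/2034.5 = -0.861636…
%ΔIncome = (31220 − 42440)/[( 42440 + 31220)/2] = -11220/36830 = -0.304642…
E_income = (-1753/2034.5) / (-11220/36830) = 2.8283…
E_income > 1 ⇒ normal good, luxury.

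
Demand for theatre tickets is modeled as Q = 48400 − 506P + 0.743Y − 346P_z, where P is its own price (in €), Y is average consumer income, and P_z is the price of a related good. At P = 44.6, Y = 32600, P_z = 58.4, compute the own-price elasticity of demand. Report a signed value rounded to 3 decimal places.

At the given values, Q = 48400 − 506(44.6) + 0.743(32600) − 346(58.4) = 29847.8.
∂Q/∂P = −506.
E = (-506) × (44.6/29847.8) = -0.75608…

-0.756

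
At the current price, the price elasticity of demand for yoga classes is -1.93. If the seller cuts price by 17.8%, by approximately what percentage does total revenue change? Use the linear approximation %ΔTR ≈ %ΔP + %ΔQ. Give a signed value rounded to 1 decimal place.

%ΔQ ≈ Ed × %ΔP = (-1.93) × (-17.8%) = +34.3540%
%ΔTR ≈ %ΔP + %ΔQ = (-17.8%) + (+34.3540%) = +16.5540%

+16.6%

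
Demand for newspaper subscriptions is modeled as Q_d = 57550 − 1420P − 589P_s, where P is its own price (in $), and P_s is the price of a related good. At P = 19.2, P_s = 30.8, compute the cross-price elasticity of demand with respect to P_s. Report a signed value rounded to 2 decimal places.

At the given values, Q_d = 57550 − 1420(19.2) − 589(30.8) = 12144.8.
∂Q_d/∂P_s = -589.
E = (-589) × (30.8/12144.8) = -1.4937…

-1.49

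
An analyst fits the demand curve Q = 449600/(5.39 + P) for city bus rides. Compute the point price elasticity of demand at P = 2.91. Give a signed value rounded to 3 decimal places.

dQ/dP = −449600/(5.39 + P)² = -6526.35. At P = 2.91, Q = 54168.7.
Ed = (dQ/dP)·(P/Q) = (-6526.35) × (2.91/54168.7) = -0.35060…

-0.351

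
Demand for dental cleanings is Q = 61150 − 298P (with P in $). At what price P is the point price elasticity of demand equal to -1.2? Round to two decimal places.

Ed = −298P/(61150 − 298P). Set this equal to -1.2:
298P = 1.2·(61150 − 298P) ⇒ 298P(1 + 1.2) = 1.2·61150
P = 1.2·61150 / (298·2.2) = 111.9280…

111.93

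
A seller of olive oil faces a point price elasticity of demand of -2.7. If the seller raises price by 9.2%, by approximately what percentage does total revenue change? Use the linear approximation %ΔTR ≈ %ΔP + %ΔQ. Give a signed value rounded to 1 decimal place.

-15.6%

%ΔQ ≈ Ed × %ΔP = (-2.7) × (+9.2%) = -24.8400%
%ΔTR ≈ %ΔP + %ΔQ = (+9.2%) + (-24.8400%) = -15.6400%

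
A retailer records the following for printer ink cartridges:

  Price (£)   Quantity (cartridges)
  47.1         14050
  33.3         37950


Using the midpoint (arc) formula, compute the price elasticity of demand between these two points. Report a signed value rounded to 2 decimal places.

-2.68

%ΔQ = (37950 − 14050) / [(14050 + 37950)/2] = 23900/26000 = 0.919230…
%ΔP = (33.3 − 47.1) / [(47.1 + 33.3)/2] = -13.8/40.2 = -0.343283…
Arc Ed = %ΔQ / %ΔP = (23900/26000) / (-13.8/40.2) = -2.6777…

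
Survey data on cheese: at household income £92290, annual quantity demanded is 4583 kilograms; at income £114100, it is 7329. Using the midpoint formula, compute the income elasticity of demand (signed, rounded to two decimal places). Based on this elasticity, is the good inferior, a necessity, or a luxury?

%ΔQ = (7329 − 4583)/[( 4583 + 7329)/2] = 2746/5956 = 0.461047…
%ΔIncome = (114100 − 92290)/[( 92290 + 114100)/2] = 21810/103195 = 0.211347…
E_income = (2746/5956) / (21810/103195) = 2.1814…
E_income > 1 ⇒ normal good, luxury.

2.18; luxury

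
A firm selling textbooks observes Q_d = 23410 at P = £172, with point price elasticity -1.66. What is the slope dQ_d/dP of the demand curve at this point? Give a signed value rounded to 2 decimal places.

-225.93

Ed = (dQ_d/dP)·(P/Q_d) ⇒ dQ_d/dP = Ed·Q_d/P = (-1.66)·23410/172 = -225.9337…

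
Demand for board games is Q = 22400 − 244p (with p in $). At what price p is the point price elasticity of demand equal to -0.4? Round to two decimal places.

26.23

Ed = −244p/(22400 − 244p). Set this equal to -0.4:
244p = 0.4·(22400 − 244p) ⇒ 244p(1 + 0.4) = 0.4·22400
p = 0.4·22400 / (244·1.4) = 26.2295…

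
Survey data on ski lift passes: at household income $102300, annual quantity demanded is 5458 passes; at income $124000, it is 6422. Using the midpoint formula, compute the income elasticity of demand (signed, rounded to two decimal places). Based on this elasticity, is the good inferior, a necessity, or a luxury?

%ΔQ = (6422 − 5458)/[( 5458 + 6422)/2] = 964/5940 = 0.162289…
%ΔIncome = (124000 − 102300)/[( 102300 + 124000)/2] = 21700/113150 = 0.191780…
E_income = (964/5940) / (21700/113150) = 0.8462…
0 < E_income < 1 ⇒ normal good, necessity.

0.85; necessity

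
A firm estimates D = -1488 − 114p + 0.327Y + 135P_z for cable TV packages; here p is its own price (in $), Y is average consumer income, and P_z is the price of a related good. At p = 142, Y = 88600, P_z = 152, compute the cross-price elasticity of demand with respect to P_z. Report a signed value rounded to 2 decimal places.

0.64

At the given values, D = -1488 − 114(142) + 0.327(88600) + 135(152) = 31816.2.
∂D/∂P_z = 135.
E = (135) × (152/31816.2) = 0.6449…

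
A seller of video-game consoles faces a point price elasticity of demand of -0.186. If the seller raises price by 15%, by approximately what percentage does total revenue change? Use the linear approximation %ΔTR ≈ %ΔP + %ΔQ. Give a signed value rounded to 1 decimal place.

%ΔQ ≈ Ed × %ΔP = (-0.186) × (+15%) = -2.7900%
%ΔTR ≈ %ΔP + %ΔQ = (+15%) + (-2.7900%) = +12.2100%

+12.2%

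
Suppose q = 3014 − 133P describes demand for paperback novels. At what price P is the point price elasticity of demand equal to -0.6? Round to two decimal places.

8.50

Ed = −133P/(3014 − 133P). Set this equal to -0.6:
133P = 0.6·(3014 − 133P) ⇒ 133P(1 + 0.6) = 0.6·3014
P = 0.6·3014 / (133·1.6) = 8.4981…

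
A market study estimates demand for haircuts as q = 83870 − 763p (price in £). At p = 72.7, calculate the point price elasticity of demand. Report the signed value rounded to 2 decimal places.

-1.95

dq/dp = −763. At p = 72.7, q = 83870 − 763(72.7) = 28399.9.
Ed = (dq/dp)·(p/q) = −763 × (72.7/28399.9) = -1.9531…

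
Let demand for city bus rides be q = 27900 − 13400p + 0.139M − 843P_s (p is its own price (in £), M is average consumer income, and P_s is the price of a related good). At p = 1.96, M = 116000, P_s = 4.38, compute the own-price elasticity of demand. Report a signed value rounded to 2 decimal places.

At the given values, q = 27900 − 13400(1.96) + 0.139(116000) − 843(4.38) = 14067.66.
∂q/∂p = −13400.
E = (-13400) × (1.96/14067.66) = -1.8669…

-1.87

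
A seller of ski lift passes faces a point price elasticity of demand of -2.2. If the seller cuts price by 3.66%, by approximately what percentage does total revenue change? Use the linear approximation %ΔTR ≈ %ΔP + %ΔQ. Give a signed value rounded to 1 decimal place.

%ΔQ ≈ Ed × %ΔP = (-2.2) × (-3.66%) = +8.0520%
%ΔTR ≈ %ΔP + %ΔQ = (-3.66%) + (+8.0520%) = +4.3920%

+4.4%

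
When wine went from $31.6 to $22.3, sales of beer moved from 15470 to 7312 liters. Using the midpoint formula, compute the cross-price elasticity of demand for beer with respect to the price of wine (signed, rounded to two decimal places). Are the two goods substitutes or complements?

2.08; substitutes

%ΔQ_{beer} = (7312 − 15470)/avg = -8158/11391 = -0.716179…
%ΔP_{wine} = (22.3 − 31.6)/avg = -9.3/26.95 = -0.345083…
E_cross = (-8158/11391) / (-9.3/26.95) = 2.0753…
E_cross > 0 ⇒ the goods are substitutes.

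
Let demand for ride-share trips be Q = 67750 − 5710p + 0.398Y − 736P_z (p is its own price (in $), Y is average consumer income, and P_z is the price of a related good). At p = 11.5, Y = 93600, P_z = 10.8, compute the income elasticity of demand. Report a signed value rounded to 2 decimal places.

At the given values, Q = 67750 − 5710(11.5) + 0.398(93600) − 736(10.8) = 31389.
∂Q/∂Y = 0.398.
E = (0.398) × (93600/31389) = 1.1868…

1.19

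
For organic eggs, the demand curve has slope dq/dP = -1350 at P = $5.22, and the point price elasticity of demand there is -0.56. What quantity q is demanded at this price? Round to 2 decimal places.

Ed = (dq/dP)·(P/q) ⇒ q = (dq/dP)·P/Ed = (-1350)·5.22/(-0.56) = 12583.9285…

12583.93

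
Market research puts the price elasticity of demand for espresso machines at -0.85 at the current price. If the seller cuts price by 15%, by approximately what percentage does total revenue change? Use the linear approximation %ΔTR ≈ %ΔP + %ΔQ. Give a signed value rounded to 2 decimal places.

%ΔQ ≈ Ed × %ΔP = (-0.85) × (-15%) = +12.7500%
%ΔTR ≈ %ΔP + %ΔQ = (-15%) + (+12.7500%) = -2.2500%

-2.25%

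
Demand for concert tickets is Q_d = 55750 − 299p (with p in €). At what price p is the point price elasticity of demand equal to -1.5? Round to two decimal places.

Ed = −299p/(55750 − 299p). Set this equal to -1.5:
299p = 1.5·(55750 − 299p) ⇒ 299p(1 + 1.5) = 1.5·55750
p = 1.5·55750 / (299·2.5) = 111.8729…

111.87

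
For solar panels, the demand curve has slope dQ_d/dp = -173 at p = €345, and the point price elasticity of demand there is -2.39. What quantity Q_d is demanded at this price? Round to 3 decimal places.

24972.803

Ed = (dQ_d/dp)·(p/Q_d) ⇒ Q_d = (dQ_d/dp)·p/Ed = (-173)·345/(-2.39) = 24972.80334…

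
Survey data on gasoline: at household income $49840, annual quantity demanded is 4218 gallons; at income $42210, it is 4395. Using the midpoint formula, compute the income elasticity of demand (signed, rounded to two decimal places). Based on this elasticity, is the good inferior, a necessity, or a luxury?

-0.25; inferior

%ΔQ = (4395 − 4218)/[( 4218 + 4395)/2] = 177/4306.5 = 0.041100…
%ΔIncome = (42210 − 49840)/[( 49840 + 42210)/2] = -7630/46025 = -0.165779…
E_income = (177/4306.5) / (-7630/46025) = -0.2479…
E_income < 0 ⇒ inferior good.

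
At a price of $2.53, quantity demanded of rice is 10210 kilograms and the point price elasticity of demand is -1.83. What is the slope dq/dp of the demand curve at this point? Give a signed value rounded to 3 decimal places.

Ed = (dq/dp)·(p/q) ⇒ dq/dp = Ed·q/p = (-1.83)·10210/2.53 = -7385.09881…

-7385.099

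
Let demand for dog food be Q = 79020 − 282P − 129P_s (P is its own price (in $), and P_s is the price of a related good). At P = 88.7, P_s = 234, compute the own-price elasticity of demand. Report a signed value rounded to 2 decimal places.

At the given values, Q = 79020 − 282(88.7) − 129(234) = 23820.6.
∂Q/∂P = −282.
E = (-282) × (88.7/23820.6) = -1.0500…

-1.05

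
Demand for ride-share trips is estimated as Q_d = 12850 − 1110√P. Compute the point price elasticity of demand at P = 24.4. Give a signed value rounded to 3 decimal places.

dQ_d/dP = −1110/(2√P) = -112.356. At P = 24.4, Q_d = 7367.
Ed = (dQ_d/dP)·(P/Q_d) = (-112.356) × (24.4/7367) = -0.37213…

-0.372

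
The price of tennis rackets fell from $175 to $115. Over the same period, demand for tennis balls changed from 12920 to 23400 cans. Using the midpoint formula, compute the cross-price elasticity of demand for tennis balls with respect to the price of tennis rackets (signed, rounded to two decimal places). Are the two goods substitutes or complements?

%ΔQ_{tennis balls} = (23400 − 12920)/avg = 10480/18160 = 0.577092…
%ΔP_{tennis rackets} = (115 − 175)/avg = -60/145 = -0.413793…
E_cross = (10480/18160) / (-60/145) = -1.3946…
E_cross < 0 ⇒ the goods are complements.

-1.39; complements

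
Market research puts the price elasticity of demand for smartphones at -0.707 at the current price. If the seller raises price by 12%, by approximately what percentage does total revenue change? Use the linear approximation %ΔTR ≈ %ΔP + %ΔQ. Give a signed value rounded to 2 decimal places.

%ΔQ ≈ Ed × %ΔP = (-0.707) × (+12%) = -8.4840%
%ΔTR ≈ %ΔP + %ΔQ = (+12%) + (-8.4840%) = +3.5160%

+3.52%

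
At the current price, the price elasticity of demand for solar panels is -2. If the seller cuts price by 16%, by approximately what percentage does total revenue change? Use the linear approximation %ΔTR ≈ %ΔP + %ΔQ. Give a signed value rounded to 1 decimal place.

+16.0%

%ΔQ ≈ Ed × %ΔP = (-2) × (-16%) = +32.0000%
%ΔTR ≈ %ΔP + %ΔQ = (-16%) + (+32.0000%) = +16.0000%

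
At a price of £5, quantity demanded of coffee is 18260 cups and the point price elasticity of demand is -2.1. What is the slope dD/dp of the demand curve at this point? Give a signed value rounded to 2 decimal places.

-7669.20

Ed = (dD/dp)·(p/D) ⇒ dD/dp = Ed·D/p = (-2.1)·18260/5 = -7669.2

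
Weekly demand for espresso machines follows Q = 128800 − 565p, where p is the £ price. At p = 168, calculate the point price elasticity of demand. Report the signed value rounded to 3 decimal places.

-2.802

dQ/dp = −565. At p = 168, Q = 128800 − 565(168) = 33880.
Ed = (dQ/dp)·(p/Q) = −565 × (168/33880) = -2.80165…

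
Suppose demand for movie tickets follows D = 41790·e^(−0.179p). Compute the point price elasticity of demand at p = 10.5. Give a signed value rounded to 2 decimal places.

dD/dp = −0.179·D = -1142.01. At p = 10.5, D = 6379.93.
Ed = (dD/dp)·(p/D) = (-1142.01) × (10.5/6379.93) = -1.8795

-1.88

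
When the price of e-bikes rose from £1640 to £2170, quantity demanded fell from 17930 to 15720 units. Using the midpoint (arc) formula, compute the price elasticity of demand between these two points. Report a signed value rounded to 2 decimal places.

-0.47

%ΔQ = (15720 − 17930) / [(17930 + 15720)/2] = -2210/16825 = -0.131352…
%ΔP = (2170 − 1640) / [(1640 + 2170)/2] = 530/1905 = 0.278215…
Arc Ed = %ΔQ / %ΔP = (-2210/16825) / (530/1905) = -0.4721…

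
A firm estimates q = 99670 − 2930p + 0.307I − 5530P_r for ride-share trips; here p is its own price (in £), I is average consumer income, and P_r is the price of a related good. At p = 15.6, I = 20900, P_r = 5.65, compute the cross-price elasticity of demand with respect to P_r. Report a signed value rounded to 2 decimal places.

At the given values, q = 99670 − 2930(15.6) + 0.307(20900) − 5530(5.65) = 29133.8.
∂q/∂P_r = -5530.
E = (-5530) × (5.65/29133.8) = -1.0724…

-1.07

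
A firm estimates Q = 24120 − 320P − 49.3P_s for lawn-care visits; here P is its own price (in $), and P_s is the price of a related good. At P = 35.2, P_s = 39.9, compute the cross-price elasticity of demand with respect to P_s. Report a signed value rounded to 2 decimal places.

-0.18

At the given values, Q = 24120 − 320(35.2) − 49.3(39.9) = 10888.93.
∂Q/∂P_s = -49.3.
E = (-49.3) × (39.9/10888.93) = -0.1806…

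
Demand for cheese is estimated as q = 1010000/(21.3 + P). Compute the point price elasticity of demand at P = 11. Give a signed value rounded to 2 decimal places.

dq/dP = −1010000/(21.3 + P)² = -968.091. At P = 11, q = 31269.3.
Ed = (dq/dP)·(P/q) = (-968.091) × (11/31269.3) = -0.3405…

-0.34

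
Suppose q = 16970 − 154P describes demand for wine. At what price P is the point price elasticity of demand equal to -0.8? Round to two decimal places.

48.98

Ed = −154P/(16970 − 154P). Set this equal to -0.8:
154P = 0.8·(16970 − 154P) ⇒ 154P(1 + 0.8) = 0.8·16970
P = 0.8·16970 / (154·1.8) = 48.9754…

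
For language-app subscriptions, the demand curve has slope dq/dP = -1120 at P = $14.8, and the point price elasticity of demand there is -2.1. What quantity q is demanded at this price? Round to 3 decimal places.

Ed = (dq/dP)·(P/q) ⇒ q = (dq/dP)·P/Ed = (-1120)·14.8/(-2.1) = 7893.33333…

7893.333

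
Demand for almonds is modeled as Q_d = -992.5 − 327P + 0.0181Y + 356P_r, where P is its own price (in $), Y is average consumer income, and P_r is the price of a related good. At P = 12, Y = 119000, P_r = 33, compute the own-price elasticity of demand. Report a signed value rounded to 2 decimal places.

At the given values, Q_d = -992.5 − 327(12) + 0.0181(119000) + 356(33) = 8985.4.
∂Q_d/∂P = −327.
E = (-327) × (12/8985.4) = -0.4367…

-0.44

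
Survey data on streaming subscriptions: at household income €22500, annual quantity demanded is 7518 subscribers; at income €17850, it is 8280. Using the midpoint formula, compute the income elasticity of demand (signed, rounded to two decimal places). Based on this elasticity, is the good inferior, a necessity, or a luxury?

-0.42; inferior

%ΔQ = (8280 − 7518)/[( 7518 + 8280)/2] = 762/7899 = 0.096467…
%ΔIncome = (17850 − 22500)/[( 22500 + 17850)/2] = -4650/20175 = -0.230483…
E_income = (762/7899) / (-4650/20175) = -0.4185…
E_income < 0 ⇒ inferior good.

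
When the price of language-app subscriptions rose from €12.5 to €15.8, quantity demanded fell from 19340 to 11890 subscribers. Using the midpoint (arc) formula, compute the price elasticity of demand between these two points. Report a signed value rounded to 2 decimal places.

%ΔQ = (11890 − 19340) / [(19340 + 11890)/2] = -7450/15615 = -0.477105…
%ΔP = (15.8 − 12.5) / [(12.5 + 15.8)/2] = 3.3/14.15 = 0.233215…
Arc Ed = %ΔQ / %ΔP = (-7450/15615) / (3.3/14.15) = -2.0457…

-2.05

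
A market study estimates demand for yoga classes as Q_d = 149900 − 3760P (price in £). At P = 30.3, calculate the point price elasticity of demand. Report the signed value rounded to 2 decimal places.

dQ_d/dP = −3760. At P = 30.3, Q_d = 149900 − 3760(30.3) = 35972.
Ed = (dQ_d/dP)·(P/Q_d) = −3760 × (30.3/35972) = -3.1671…

-3.17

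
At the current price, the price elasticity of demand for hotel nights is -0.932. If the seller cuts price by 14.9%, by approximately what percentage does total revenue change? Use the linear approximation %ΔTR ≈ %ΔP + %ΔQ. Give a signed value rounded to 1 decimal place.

-1.0%

%ΔQ ≈ Ed × %ΔP = (-0.932) × (-14.9%) = +13.8868%
%ΔTR ≈ %ΔP + %ΔQ = (-14.9%) + (+13.8868%) = -1.0132%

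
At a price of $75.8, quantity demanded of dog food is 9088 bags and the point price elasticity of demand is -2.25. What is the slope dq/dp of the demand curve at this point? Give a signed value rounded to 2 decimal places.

Ed = (dq/dp)·(p/q) ⇒ dq/dp = Ed·q/p = (-2.25)·9088/75.8 = -269.7625…

-269.76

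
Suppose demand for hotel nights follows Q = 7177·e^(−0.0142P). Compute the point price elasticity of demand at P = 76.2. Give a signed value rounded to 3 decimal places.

dQ/dP = −0.0142·Q = -34.5388. At P = 76.2, Q = 2432.31.
Ed = (dQ/dP)·(P/Q) = (-34.5388) × (76.2/2432.31) = -1.08204

-1.082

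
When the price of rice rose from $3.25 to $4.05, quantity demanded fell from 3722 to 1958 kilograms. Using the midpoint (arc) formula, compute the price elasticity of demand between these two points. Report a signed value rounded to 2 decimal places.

-2.83

%ΔQ = (1958 − 3722) / [(3722 + 1958)/2] = -1764/2840 = -0.621126…
%ΔP = (4.05 − 3.25) / [(3.25 + 4.05)/2] = 0.8/3.65 = 0.219178…
Arc Ed = %ΔQ / %ΔP = (-1764/2840) / (0.8/3.65) = -2.8338…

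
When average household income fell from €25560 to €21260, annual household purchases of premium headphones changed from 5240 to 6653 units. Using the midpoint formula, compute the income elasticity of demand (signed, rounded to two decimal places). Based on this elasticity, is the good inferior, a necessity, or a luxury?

%ΔQ = (6653 − 5240)/[( 5240 + 6653)/2] = 1413/5946.5 = 0.237618…
%ΔIncome = (21260 − 25560)/[( 25560 + 21260)/2] = -4300/23410 = -0.183682…
E_income = (1413/5946.5) / (-4300/23410) = -1.2936…
E_income < 0 ⇒ inferior good.

-1.29; inferior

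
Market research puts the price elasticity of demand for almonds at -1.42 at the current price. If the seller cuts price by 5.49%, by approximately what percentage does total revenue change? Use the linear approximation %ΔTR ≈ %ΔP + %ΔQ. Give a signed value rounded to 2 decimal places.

%ΔQ ≈ Ed × %ΔP = (-1.42) × (-5.49%) = +7.7958%
%ΔTR ≈ %ΔP + %ΔQ = (-5.49%) + (+7.7958%) = +2.3058%

+2.31%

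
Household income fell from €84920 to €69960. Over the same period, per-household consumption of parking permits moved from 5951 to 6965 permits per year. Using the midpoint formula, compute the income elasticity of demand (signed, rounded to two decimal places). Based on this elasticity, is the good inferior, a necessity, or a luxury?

%ΔQ = (6965 − 5951)/[( 5951 + 6965)/2] = 1014/6458 = 0.157014…
%ΔIncome = (69960 − 84920)/[( 84920 + 69960)/2] = -14960/77440 = -0.193181…
E_income = (1014/6458) / (-14960/77440) = -0.8127…
E_income < 0 ⇒ inferior good.

-0.81; inferior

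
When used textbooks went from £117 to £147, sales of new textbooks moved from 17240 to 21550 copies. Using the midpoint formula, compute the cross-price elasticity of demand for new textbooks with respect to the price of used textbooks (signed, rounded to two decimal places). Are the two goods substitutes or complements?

%ΔQ_{new textbooks} = (21550 − 17240)/avg = 4310/19395 = 0.222222…
%ΔP_{used textbooks} = (147 − 117)/avg = 30/132 = 0.227272…
E_cross = (4310/19395) / (30/132) = 0.9777…
E_cross > 0 ⇒ the goods are substitutes.

0.98; substitutes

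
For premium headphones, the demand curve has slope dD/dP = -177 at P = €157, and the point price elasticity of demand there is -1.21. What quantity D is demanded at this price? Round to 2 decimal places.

Ed = (dD/dP)·(P/D) ⇒ D = (dD/dP)·P/Ed = (-177)·157/(-1.21) = 22966.1157…

22966.12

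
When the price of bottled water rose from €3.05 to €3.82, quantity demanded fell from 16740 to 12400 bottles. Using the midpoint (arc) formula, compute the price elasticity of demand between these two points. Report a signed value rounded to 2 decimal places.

%ΔQ = (12400 − 16740) / [(16740 + 12400)/2] = -4340/14570 = -0.297872…
%ΔP = (3.82 − 3.05) / [(3.05 + 3.82)/2] = 0.77/3.435 = 0.224163…
Arc Ed = %ΔQ / %ΔP = (-4340/14570) / (0.77/3.435) = -1.3288…

-1.33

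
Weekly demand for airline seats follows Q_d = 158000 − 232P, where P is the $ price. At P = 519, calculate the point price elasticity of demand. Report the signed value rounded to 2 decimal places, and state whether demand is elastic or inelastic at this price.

-3.20; elastic

dQ_d/dP = −232. At P = 519, Q_d = 158000 − 232(519) = 37592.
Ed = (dQ_d/dP)·(P/Q_d) = −232 × (519/37592) = -3.2030…
|Ed| = 3.20 > 1, so demand is elastic.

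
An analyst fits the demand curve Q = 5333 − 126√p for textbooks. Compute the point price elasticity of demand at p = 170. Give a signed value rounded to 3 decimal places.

-0.223

dQ/dp = −126/(2√p) = -4.83188. At p = 170, Q = 3690.16.
Ed = (dQ/dp)·(p/Q) = (-4.83188) × (170/3690.16) = -0.22259…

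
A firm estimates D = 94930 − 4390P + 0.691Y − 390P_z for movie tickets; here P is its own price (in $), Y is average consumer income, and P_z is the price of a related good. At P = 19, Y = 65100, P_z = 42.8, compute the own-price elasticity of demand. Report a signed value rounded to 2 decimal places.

-2.10

At the given values, D = 94930 − 4390(19) + 0.691(65100) − 390(42.8) = 39812.1.
∂D/∂P = −4390.
E = (-4390) × (19/39812.1) = -2.0950…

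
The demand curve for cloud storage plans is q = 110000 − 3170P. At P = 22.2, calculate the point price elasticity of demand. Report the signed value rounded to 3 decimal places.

dq/dP = −3170. At P = 22.2, q = 110000 − 3170(22.2) = 39626.
Ed = (dq/dP)·(P/q) = −3170 × (22.2/39626) = -1.77595…

-1.776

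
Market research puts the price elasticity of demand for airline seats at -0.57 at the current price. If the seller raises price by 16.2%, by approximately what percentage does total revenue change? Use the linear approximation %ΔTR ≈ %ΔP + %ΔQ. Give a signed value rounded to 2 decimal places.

%ΔQ ≈ Ed × %ΔP = (-0.57) × (+16.2%) = -9.2340%
%ΔTR ≈ %ΔP + %ΔQ = (+16.2%) + (-9.2340%) = +6.9660%

+6.97%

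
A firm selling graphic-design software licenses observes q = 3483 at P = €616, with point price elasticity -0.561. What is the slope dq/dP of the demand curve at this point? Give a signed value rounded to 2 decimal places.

Ed = (dq/dP)·(P/q) ⇒ dq/dP = Ed·q/P = (-0.561)·3483/616 = -3.1720…

-3.17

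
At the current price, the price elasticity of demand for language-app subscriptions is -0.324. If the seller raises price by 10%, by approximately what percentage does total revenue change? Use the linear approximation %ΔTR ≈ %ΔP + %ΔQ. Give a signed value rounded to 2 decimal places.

+6.76%

%ΔQ ≈ Ed × %ΔP = (-0.324) × (+10%) = -3.2400%
%ΔTR ≈ %ΔP + %ΔQ = (+10%) + (-3.2400%) = +6.7600%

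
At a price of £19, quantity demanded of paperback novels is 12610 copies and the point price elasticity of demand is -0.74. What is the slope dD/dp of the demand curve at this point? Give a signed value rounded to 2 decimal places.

-491.13

Ed = (dD/dp)·(p/D) ⇒ dD/dp = Ed·D/p = (-0.74)·12610/19 = -491.1263…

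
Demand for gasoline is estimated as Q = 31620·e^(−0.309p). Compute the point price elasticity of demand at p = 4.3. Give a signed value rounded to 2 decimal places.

dQ/dp = −0.309·Q = -2587.46. At p = 4.3, Q = 8373.65.
Ed = (dQ/dp)·(p/Q) = (-2587.46) × (4.3/8373.65) = -1.3287

-1.33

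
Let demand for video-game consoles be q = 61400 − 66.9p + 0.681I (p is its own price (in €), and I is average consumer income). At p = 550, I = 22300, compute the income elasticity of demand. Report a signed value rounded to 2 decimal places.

At the given values, q = 61400 − 66.9(550) + 0.681(22300) = 39791.3.
∂q/∂I = 0.681.
E = (0.681) × (22300/39791.3) = 0.3816…

0.38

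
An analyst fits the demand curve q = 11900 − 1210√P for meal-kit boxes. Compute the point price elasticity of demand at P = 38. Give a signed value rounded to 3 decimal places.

-0.840

dq/dP = −1210/(2√P) = -98.144. At P = 38, q = 4441.06.
Ed = (dq/dP)·(P/q) = (-98.144) × (38/4441.06) = -0.83977…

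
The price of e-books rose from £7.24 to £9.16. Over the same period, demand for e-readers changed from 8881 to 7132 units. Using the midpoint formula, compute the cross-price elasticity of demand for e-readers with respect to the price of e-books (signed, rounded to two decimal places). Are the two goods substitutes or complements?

-0.93; complements

%ΔQ_{e-readers} = (7132 − 8881)/avg = -1749/8006.5 = -0.218447…
%ΔP_{e-books} = (9.16 − 7.24)/avg = 1.92/8.2 = 0.234146…
E_cross = (-1749/8006.5) / (1.92/8.2) = -0.9329…
E_cross < 0 ⇒ the goods are complements.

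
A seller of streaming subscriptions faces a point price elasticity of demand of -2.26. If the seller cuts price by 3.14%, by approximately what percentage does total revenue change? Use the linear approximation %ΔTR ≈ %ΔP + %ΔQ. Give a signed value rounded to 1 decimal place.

+4.0%

%ΔQ ≈ Ed × %ΔP = (-2.26) × (-3.14%) = +7.0964%
%ΔTR ≈ %ΔP + %ΔQ = (-3.14%) + (+7.0964%) = +3.9564%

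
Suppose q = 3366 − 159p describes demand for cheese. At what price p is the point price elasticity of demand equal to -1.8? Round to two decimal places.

13.61

Ed = −159p/(3366 − 159p). Set this equal to -1.8:
159p = 1.8·(3366 − 159p) ⇒ 159p(1 + 1.8) = 1.8·3366
p = 1.8·3366 / (159·2.8) = 13.6091…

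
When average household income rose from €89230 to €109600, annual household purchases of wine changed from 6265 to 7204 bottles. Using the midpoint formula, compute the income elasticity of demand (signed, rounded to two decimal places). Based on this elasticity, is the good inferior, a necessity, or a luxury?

%ΔQ = (7204 − 6265)/[( 6265 + 7204)/2] = 939/6734.5 = 0.139431…
%ΔIncome = (109600 − 89230)/[( 89230 + 109600)/2] = 20370/99415 = 0.204898…
E_income = (939/6734.5) / (20370/99415) = 0.6804…
0 < E_income < 1 ⇒ normal good, necessity.

0.68; necessity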